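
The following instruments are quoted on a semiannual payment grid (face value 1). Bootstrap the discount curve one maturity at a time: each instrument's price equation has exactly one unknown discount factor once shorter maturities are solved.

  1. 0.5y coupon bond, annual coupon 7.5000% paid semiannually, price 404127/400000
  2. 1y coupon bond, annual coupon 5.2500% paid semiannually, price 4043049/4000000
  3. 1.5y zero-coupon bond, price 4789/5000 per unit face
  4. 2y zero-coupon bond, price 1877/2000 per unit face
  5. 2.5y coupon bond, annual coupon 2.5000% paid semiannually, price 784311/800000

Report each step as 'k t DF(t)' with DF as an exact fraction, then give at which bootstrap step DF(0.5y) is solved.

1 1/2 4869/5000
2 1 24/25
3 3/2 4789/5000
4 2 1877/2000
5 5/2 921/1000
DF(0.5y) is solved at step 1

step 1 [0.5y] bond c/2=3/80: DF=(404127/400000 − 3/80·(0))/(1+3/80) = 4869/5000 ≈ 0.973800
step 2 [1y] bond c/2=21/800: DF=(4043049/4000000 − 21/800·(0.973800))/(1+21/800) = 24/25 ≈ 0.960000
step 3 [1.5y] zero: DF = P = 4789/5000 ≈ 0.957800
step 4 [2y] zero: DF = P = 1877/2000 ≈ 0.938500
step 5 [2.5y] bond c/2=1/80: DF=(784311/800000 − 1/80·(0.973800+0.960000+0.957800+0.938500))/(1+1/80) = 921/1000 ≈ 0.921000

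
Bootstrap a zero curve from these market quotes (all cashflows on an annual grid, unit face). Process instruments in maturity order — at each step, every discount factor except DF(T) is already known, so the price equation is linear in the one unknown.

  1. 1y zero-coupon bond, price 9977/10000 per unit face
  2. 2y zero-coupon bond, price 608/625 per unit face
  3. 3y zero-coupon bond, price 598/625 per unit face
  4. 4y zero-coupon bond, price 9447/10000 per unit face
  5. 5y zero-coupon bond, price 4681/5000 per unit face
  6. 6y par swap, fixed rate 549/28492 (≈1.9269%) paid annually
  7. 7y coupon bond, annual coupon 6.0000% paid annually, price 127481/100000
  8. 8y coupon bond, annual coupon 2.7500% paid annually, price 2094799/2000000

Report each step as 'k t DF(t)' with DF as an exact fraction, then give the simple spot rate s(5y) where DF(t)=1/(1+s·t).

1 1 9977/10000
2 2 608/625
3 3 598/625
4 4 9447/10000
5 5 4681/5000
6 6 4451/5000
7 7 8801/10000
8 8 8433/10000
s(5y) = (1/(4681/5000) − 1)/(5) = 319/23405 ≈ 1.3630%

step 1 [1y] zero: DF = P = 9977/10000 ≈ 0.997700
step 2 [2y] zero: DF = P = 608/625 ≈ 0.972800
step 3 [3y] zero: DF = P = 598/625 ≈ 0.956800
step 4 [4y] zero: DF = P = 9447/10000 ≈ 0.944700
step 5 [5y] zero: DF = P = 4681/5000 ≈ 0.936200
step 6 [6y] swap r/1=549/28492: DF=(1 − 549/28492·(0.997700+0.972800+0.956800+0.944700+0.936200))/(1+549/28492) = 4451/5000 ≈ 0.890200
step 7 [7y] bond c/1=3/50: DF=(127481/100000 − 3/50·(0.997700+0.972800+0.956800+0.944700+0.936200+0.890200))/(1+3/50) = 8801/10000 ≈ 0.880100
step 8 [8y] bond c/1=11/400: DF=(2094799/2000000 − 11/400·(0.997700+0.972800+0.956800+0.944700+0.936200+0.890200+0.880100))/(1+11/400) = 8433/10000 ≈ 0.843300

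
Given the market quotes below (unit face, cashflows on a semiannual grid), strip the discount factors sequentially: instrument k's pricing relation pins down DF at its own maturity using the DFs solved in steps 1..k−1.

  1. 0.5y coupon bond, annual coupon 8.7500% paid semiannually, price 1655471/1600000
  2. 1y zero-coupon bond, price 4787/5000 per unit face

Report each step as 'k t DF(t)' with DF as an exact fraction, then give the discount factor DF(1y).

step 1 [0.5y] bond c/2=7/160: DF=(1655471/1600000 − 7/160·(0))/(1+7/160) = 9913/10000 ≈ 0.991300
step 2 [1y] zero: DF = P = 4787/5000 ≈ 0.957400

1 1/2 9913/10000
2 1 4787/5000
DF(1y) = 4787/5000 ≈ 0.957400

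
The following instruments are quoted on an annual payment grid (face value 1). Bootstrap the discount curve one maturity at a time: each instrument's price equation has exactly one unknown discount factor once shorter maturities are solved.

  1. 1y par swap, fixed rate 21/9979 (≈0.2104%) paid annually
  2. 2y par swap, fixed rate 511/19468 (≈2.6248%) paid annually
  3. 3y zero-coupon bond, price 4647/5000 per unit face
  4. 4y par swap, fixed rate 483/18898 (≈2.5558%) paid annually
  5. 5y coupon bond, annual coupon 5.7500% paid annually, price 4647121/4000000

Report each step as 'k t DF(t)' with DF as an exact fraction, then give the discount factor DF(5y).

1 1 9979/10000
2 2 9489/10000
3 3 4647/5000
4 4 4517/5000
5 5 8931/10000
DF(5y) = 8931/10000 ≈ 0.893100

step 1 [1y] swap r/1=21/9979: DF=(1 − 21/9979·(0))/(1+21/9979) = 9979/10000 ≈ 0.997900
step 2 [2y] swap r/1=511/19468: DF=(1 − 511/19468·(0.997900))/(1+511/19468) = 9489/10000 ≈ 0.948900
step 3 [3y] zero: DF = P = 4647/5000 ≈ 0.929400
step 4 [4y] swap r/1=483/18898: DF=(1 − 483/18898·(0.997900+0.948900+0.929400))/(1+483/18898) = 4517/5000 ≈ 0.903400
step 5 [5y] bond c/1=23/400: DF=(4647121/4000000 − 23/400·(0.997900+0.948900+0.929400+0.903400))/(1+23/400) = 8931/10000 ≈ 0.893100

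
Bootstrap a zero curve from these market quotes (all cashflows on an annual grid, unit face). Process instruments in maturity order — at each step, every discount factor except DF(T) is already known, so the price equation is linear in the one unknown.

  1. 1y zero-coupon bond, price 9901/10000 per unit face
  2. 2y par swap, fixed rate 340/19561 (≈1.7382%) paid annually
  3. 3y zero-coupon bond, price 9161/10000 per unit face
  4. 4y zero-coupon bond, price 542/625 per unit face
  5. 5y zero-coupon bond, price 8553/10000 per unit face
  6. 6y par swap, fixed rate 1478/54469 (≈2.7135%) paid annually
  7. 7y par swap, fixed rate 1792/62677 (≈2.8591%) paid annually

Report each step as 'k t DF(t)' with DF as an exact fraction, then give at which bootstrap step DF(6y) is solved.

1 1 9901/10000
2 2 483/500
3 3 9161/10000
4 4 542/625
5 5 8553/10000
6 6 4261/5000
7 7 513/625
DF(6y) is solved at step 6

step 1 [1y] zero: DF = P = 9901/10000 ≈ 0.990100
step 2 [2y] swap r/1=340/19561: DF=(1 − 340/19561·(0.990100))/(1+340/19561) = 483/500 ≈ 0.966000
step 3 [3y] zero: DF = P = 9161/10000 ≈ 0.916100
step 4 [4y] zero: DF = P = 542/625 ≈ 0.867200
step 5 [5y] zero: DF = P = 8553/10000 ≈ 0.855300
step 6 [6y] swap r/1=1478/54469: DF=(1 − 1478/54469·(0.990100+0.966000+0.916100+0.867200+0.855300))/(1+1478/54469) = 4261/5000 ≈ 0.852200
step 7 [7y] swap r/1=1792/62677: DF=(1 − 1792/62677·(0.990100+0.966000+0.916100+0.867200+0.855300+0.852200))/(1+1792/62677) = 513/625 ≈ 0.820800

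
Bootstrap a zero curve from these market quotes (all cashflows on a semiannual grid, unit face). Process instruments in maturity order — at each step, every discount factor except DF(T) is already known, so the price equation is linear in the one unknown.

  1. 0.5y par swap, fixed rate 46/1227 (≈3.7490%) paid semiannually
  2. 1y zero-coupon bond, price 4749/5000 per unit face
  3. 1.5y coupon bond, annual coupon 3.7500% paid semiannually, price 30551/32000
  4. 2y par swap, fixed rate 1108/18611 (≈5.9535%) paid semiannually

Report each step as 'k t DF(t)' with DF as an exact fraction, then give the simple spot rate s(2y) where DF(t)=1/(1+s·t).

step 1 [0.5y] swap r/2=23/1227: DF=(1 − 23/1227·(0))/(1+23/1227) = 1227/1250 ≈ 0.981600
step 2 [1y] zero: DF = P = 4749/5000 ≈ 0.949800
step 3 [1.5y] bond c/2=3/160: DF=(30551/32000 − 3/160·(0.981600+0.949800))/(1+3/160) = 1127/1250 ≈ 0.901600
step 4 [2y] swap r/2=554/18611: DF=(1 − 554/18611·(0.981600+0.949800+0.901600))/(1+554/18611) = 2223/2500 ≈ 0.889200

1 1/2 1227/1250
2 1 4749/5000
3 3/2 1127/1250
4 2 2223/2500
s(2y) = (1/(2223/2500) − 1)/(2) = 277/4446 ≈ 6.2303%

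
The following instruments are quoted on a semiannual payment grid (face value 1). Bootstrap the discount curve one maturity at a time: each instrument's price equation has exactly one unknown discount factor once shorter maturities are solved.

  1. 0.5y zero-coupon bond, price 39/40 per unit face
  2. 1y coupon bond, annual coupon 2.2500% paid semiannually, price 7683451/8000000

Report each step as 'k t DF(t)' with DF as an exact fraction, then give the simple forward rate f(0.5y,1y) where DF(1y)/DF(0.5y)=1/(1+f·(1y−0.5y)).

1 1/2 39/40
2 1 9389/10000
f(0.5y,1y) = ((39/40)/(9389/10000) − 1)/(1/2) = 722/9389 ≈ 7.6898%

step 1 [0.5y] zero: DF = P = 39/40 ≈ 0.975000
step 2 [1y] bond c/2=9/800: DF=(7683451/8000000 − 9/800·(0.975000))/(1+9/800) = 9389/10000 ≈ 0.938900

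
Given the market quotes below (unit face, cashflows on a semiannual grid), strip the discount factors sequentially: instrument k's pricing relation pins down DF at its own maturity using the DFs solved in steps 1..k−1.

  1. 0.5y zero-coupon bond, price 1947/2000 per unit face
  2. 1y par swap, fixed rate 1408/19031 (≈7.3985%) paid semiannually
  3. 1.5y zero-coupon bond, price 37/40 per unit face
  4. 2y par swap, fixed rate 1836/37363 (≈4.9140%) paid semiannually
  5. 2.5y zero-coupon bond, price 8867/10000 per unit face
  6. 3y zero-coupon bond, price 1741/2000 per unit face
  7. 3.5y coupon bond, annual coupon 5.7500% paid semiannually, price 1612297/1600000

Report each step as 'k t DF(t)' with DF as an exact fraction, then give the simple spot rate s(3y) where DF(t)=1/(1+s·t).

step 1 [0.5y] zero: DF = P = 1947/2000 ≈ 0.973500
step 2 [1y] swap r/2=704/19031: DF=(1 − 704/19031·(0.973500))/(1+704/19031) = 581/625 ≈ 0.929600
step 3 [1.5y] zero: DF = P = 37/40 ≈ 0.925000
step 4 [2y] swap r/2=918/37363: DF=(1 − 918/37363·(0.973500+0.929600+0.925000))/(1+918/37363) = 4541/5000 ≈ 0.908200
step 5 [2.5y] zero: DF = P = 8867/10000 ≈ 0.886700
step 6 [3y] zero: DF = P = 1741/2000 ≈ 0.870500
step 7 [3.5y] bond c/2=23/800: DF=(1612297/1600000 − 23/800·(0.973500+0.929600+0.925000+0.908200+0.886700+0.870500))/(1+23/800) = 413/500 ≈ 0.826000

1 1/2 1947/2000
2 1 581/625
3 3/2 37/40
4 2 4541/5000
5 5/2 8867/10000
6 3 1741/2000
7 7/2 413/500
s(3y) = (1/(1741/2000) − 1)/(3) = 259/5223 ≈ 4.9588%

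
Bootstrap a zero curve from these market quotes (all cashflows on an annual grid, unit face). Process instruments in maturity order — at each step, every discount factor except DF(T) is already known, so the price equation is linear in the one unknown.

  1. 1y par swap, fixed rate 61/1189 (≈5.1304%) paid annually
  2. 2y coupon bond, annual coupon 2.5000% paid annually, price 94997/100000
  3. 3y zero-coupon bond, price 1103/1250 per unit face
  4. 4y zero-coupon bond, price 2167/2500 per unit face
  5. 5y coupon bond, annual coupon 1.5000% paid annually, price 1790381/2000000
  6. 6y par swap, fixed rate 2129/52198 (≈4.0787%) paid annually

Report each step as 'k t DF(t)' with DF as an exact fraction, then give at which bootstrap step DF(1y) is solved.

step 1 [1y] swap r/1=61/1189: DF=(1 − 61/1189·(0))/(1+61/1189) = 1189/1250 ≈ 0.951200
step 2 [2y] bond c/1=1/40: DF=(94997/100000 − 1/40·(0.951200))/(1+1/40) = 2259/2500 ≈ 0.903600
step 3 [3y] zero: DF = P = 1103/1250 ≈ 0.882400
step 4 [4y] zero: DF = P = 2167/2500 ≈ 0.866800
step 5 [5y] bond c/1=3/200: DF=(1790381/2000000 − 3/200·(0.951200+0.903600+0.882400+0.866800))/(1+3/200) = 8287/10000 ≈ 0.828700
step 6 [6y] swap r/1=2129/52198: DF=(1 − 2129/52198·(0.951200+0.903600+0.882400+0.866800+0.828700))/(1+2129/52198) = 7871/10000 ≈ 0.787100

1 1 1189/1250
2 2 2259/2500
3 3 1103/1250
4 4 2167/2500
5 5 8287/10000
6 6 7871/10000
DF(1y) is solved at step 1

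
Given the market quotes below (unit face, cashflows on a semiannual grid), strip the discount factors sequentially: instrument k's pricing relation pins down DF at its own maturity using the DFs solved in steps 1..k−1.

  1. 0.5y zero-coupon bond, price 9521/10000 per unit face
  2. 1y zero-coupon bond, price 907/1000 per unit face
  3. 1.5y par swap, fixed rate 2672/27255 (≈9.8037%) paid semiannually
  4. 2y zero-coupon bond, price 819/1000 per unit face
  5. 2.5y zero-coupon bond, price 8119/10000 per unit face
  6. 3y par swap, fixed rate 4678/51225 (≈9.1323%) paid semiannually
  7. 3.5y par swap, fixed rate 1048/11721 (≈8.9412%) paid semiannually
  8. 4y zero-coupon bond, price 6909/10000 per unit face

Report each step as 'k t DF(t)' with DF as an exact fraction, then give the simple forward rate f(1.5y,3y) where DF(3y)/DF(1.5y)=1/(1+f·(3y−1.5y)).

step 1 [0.5y] zero: DF = P = 9521/10000 ≈ 0.952100
step 2 [1y] zero: DF = P = 907/1000 ≈ 0.907000
step 3 [1.5y] swap r/2=1336/27255: DF=(1 − 1336/27255·(0.952100+0.907000))/(1+1336/27255) = 1083/1250 ≈ 0.866400
step 4 [2y] zero: DF = P = 819/1000 ≈ 0.819000
step 5 [2.5y] zero: DF = P = 8119/10000 ≈ 0.811900
step 6 [3y] swap r/2=2339/51225: DF=(1 − 2339/51225·(0.952100+0.907000+0.866400+0.819000+0.811900))/(1+2339/51225) = 7661/10000 ≈ 0.766100
step 7 [3.5y] swap r/2=524/11721: DF=(1 − 524/11721·(0.952100+0.907000+0.866400+0.819000+0.811900+0.766100))/(1+524/11721) = 369/500 ≈ 0.738000
step 8 [4y] zero: DF = P = 6909/10000 ≈ 0.690900

1 1/2 9521/10000
2 1 907/1000
3 3/2 1083/1250
4 2 819/1000
5 5/2 8119/10000
6 3 7661/10000
7 7/2 369/500
8 4 6909/10000
f(1.5y,3y) = ((1083/1250)/(7661/10000) − 1)/(3/2) = 2006/22983 ≈ 8.7282%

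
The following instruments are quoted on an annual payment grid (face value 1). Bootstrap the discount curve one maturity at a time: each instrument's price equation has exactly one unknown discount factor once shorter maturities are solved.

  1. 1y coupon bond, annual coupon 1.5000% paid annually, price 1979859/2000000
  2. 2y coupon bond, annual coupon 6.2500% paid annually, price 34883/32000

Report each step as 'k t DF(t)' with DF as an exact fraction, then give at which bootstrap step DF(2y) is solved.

step 1 [1y] bond c/1=3/200: DF=(1979859/2000000 − 3/200·(0))/(1+3/200) = 9753/10000 ≈ 0.975300
step 2 [2y] bond c/1=1/16: DF=(34883/32000 − 1/16·(0.975300))/(1+1/16) = 4843/5000 ≈ 0.968600

1 1 9753/10000
2 2 4843/5000
DF(2y) is solved at step 2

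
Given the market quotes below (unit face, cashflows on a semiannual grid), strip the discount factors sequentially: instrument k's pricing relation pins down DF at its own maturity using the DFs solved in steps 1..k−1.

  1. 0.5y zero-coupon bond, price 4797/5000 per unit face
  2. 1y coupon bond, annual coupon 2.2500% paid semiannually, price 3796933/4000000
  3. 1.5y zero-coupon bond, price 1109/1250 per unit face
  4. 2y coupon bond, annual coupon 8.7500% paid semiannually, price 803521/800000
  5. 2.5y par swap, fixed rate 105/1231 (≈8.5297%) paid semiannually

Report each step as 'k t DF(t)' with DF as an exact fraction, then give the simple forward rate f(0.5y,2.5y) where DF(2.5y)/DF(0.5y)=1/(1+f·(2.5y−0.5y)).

1 1/2 4797/5000
2 1 116/125
3 3/2 1109/1250
4 2 423/500
5 5/2 811/1000
f(0.5y,2.5y) = ((4797/5000)/(811/1000) − 1)/(2) = 371/4055 ≈ 9.1492%

step 1 [0.5y] zero: DF = P = 4797/5000 ≈ 0.959400
step 2 [1y] bond c/2=9/800: DF=(3796933/4000000 − 9/800·(0.959400))/(1+9/800) = 116/125 ≈ 0.928000
step 3 [1.5y] zero: DF = P = 1109/1250 ≈ 0.887200
step 4 [2y] bond c/2=7/160: DF=(803521/800000 − 7/160·(0.959400+0.928000+0.887200))/(1+7/160) = 423/500 ≈ 0.846000
step 5 [2.5y] swap r/2=105/2462: DF=(1 − 105/2462·(0.959400+0.928000+0.887200+0.846000))/(1+105/2462) = 811/1000 ≈ 0.811000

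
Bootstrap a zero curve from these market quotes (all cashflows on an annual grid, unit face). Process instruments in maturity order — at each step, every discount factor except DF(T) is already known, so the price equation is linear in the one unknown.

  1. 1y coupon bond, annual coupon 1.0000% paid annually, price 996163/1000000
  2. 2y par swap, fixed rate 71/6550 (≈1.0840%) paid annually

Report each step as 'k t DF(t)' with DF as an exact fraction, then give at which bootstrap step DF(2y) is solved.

step 1 [1y] bond c/1=1/100: DF=(996163/1000000 − 1/100·(0))/(1+1/100) = 9863/10000 ≈ 0.986300
step 2 [2y] swap r/1=71/6550: DF=(1 − 71/6550·(0.986300))/(1+71/6550) = 9787/10000 ≈ 0.978700

1 1 9863/10000
2 2 9787/10000
DF(2y) is solved at step 2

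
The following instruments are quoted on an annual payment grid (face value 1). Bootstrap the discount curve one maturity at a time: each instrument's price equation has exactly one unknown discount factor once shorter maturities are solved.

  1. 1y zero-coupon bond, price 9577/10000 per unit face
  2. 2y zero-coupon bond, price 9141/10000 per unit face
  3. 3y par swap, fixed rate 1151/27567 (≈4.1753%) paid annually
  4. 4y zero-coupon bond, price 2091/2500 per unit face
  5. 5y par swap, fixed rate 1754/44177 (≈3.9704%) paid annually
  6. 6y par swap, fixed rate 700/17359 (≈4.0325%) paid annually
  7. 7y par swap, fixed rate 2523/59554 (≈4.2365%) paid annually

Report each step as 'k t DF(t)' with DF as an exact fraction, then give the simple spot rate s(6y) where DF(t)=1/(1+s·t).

step 1 [1y] zero: DF = P = 9577/10000 ≈ 0.957700
step 2 [2y] zero: DF = P = 9141/10000 ≈ 0.914100
step 3 [3y] swap r/1=1151/27567: DF=(1 − 1151/27567·(0.957700+0.914100))/(1+1151/27567) = 8849/10000 ≈ 0.884900
step 4 [4y] zero: DF = P = 2091/2500 ≈ 0.836400
step 5 [5y] swap r/1=1754/44177: DF=(1 − 1754/44177·(0.957700+0.914100+0.884900+0.836400))/(1+1754/44177) = 4123/5000 ≈ 0.824600
step 6 [6y] swap r/1=700/17359: DF=(1 − 700/17359·(0.957700+0.914100+0.884900+0.836400+0.824600))/(1+700/17359) = 79/100 ≈ 0.790000
step 7 [7y] swap r/1=2523/59554: DF=(1 − 2523/59554·(0.957700+0.914100+0.884900+0.836400+0.824600+0.790000))/(1+2523/59554) = 7477/10000 ≈ 0.747700

1 1 9577/10000
2 2 9141/10000
3 3 8849/10000
4 4 2091/2500
5 5 4123/5000
6 6 79/100
7 7 7477/10000
s(6y) = (1/(79/100) − 1)/(6) = 7/158 ≈ 4.4304%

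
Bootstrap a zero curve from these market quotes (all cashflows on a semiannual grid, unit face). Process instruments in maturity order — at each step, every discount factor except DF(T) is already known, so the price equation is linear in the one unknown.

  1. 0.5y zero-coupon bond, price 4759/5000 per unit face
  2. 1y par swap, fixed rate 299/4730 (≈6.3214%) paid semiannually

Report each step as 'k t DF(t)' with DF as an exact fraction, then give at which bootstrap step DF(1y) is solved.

step 1 [0.5y] zero: DF = P = 4759/5000 ≈ 0.951800
step 2 [1y] swap r/2=299/9460: DF=(1 − 299/9460·(0.951800))/(1+299/9460) = 4701/5000 ≈ 0.940200

1 1/2 4759/5000
2 1 4701/5000
DF(1y) is solved at step 2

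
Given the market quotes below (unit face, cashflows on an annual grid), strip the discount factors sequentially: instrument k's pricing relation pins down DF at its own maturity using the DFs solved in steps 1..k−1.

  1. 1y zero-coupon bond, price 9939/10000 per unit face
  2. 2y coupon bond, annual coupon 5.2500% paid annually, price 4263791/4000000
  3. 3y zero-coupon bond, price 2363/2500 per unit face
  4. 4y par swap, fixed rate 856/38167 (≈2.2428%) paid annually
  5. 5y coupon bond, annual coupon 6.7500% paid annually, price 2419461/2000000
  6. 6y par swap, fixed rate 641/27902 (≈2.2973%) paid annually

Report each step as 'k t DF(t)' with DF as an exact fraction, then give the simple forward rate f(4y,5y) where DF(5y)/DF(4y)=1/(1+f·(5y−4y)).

1 1 9939/10000
2 2 602/625
3 3 2363/2500
4 4 1143/1250
5 5 8919/10000
6 6 4359/5000
f(4y,5y) = ((1143/1250)/(8919/10000) − 1)/(1) = 25/991 ≈ 2.5227%

step 1 [1y] zero: DF = P = 9939/10000 ≈ 0.993900
step 2 [2y] bond c/1=21/400: DF=(4263791/4000000 − 21/400·(0.993900))/(1+21/400) = 602/625 ≈ 0.963200
step 3 [3y] zero: DF = P = 2363/2500 ≈ 0.945200
step 4 [4y] swap r/1=856/38167: DF=(1 − 856/38167·(0.993900+0.963200+0.945200))/(1+856/38167) = 1143/1250 ≈ 0.914400
step 5 [5y] bond c/1=27/400: DF=(2419461/2000000 − 27/400·(0.993900+0.963200+0.945200+0.914400))/(1+27/400) = 8919/10000 ≈ 0.891900
step 6 [6y] swap r/1=641/27902: DF=(1 − 641/27902·(0.993900+0.963200+0.945200+0.914400+0.891900))/(1+641/27902) = 4359/5000 ≈ 0.871800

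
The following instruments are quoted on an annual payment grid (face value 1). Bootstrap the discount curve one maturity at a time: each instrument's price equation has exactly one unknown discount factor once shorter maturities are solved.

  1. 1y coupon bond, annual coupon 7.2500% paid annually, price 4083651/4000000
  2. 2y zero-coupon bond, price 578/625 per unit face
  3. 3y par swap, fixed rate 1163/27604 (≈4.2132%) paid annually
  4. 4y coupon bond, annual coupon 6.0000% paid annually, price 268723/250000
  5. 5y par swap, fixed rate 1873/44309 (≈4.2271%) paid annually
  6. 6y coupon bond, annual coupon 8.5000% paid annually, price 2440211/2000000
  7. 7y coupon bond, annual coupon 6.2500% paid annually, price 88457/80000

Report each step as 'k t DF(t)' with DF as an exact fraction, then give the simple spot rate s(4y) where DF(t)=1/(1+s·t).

step 1 [1y] bond c/1=29/400: DF=(4083651/4000000 − 29/400·(0))/(1+29/400) = 9519/10000 ≈ 0.951900
step 2 [2y] zero: DF = P = 578/625 ≈ 0.924800
step 3 [3y] swap r/1=1163/27604: DF=(1 − 1163/27604·(0.951900+0.924800))/(1+1163/27604) = 8837/10000 ≈ 0.883700
step 4 [4y] bond c/1=3/50: DF=(268723/250000 − 3/50·(0.951900+0.924800+0.883700))/(1+3/50) = 4289/5000 ≈ 0.857800
step 5 [5y] swap r/1=1873/44309: DF=(1 − 1873/44309·(0.951900+0.924800+0.883700+0.857800))/(1+1873/44309) = 8127/10000 ≈ 0.812700
step 6 [6y] bond c/1=17/200: DF=(2440211/2000000 − 17/200·(0.951900+0.924800+0.883700+0.857800+0.812700))/(1+17/200) = 3887/5000 ≈ 0.777400
step 7 [7y] bond c/1=1/16: DF=(88457/80000 − 1/16·(0.951900+0.924800+0.883700+0.857800+0.812700+0.777400))/(1+1/16) = 7343/10000 ≈ 0.734300

1 1 9519/10000
2 2 578/625
3 3 8837/10000
4 4 4289/5000
5 5 8127/10000
6 6 3887/5000
7 7 7343/10000
s(4y) = (1/(4289/5000) − 1)/(4) = 711/17156 ≈ 4.1443%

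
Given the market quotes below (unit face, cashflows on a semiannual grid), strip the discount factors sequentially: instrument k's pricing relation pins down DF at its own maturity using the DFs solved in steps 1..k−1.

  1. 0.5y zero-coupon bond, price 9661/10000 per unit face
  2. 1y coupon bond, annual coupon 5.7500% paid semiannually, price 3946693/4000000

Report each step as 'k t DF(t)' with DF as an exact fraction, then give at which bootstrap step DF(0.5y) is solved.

1 1/2 9661/10000
2 1 9321/10000
DF(0.5y) is solved at step 1

step 1 [0.5y] zero: DF = P = 9661/10000 ≈ 0.966100
step 2 [1y] bond c/2=23/800: DF=(3946693/4000000 − 23/800·(0.966100))/(1+23/800) = 9321/10000 ≈ 0.932100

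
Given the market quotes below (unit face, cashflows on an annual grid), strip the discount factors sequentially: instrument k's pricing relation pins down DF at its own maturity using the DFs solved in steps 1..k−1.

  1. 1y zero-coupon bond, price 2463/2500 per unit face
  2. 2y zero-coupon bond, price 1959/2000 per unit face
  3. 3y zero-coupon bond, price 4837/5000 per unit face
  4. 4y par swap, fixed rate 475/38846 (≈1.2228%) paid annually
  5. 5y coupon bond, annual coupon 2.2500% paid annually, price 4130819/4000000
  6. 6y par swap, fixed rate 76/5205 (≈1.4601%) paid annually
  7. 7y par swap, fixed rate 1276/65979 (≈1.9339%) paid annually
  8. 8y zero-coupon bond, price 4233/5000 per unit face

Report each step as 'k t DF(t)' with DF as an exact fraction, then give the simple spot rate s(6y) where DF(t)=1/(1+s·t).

step 1 [1y] zero: DF = P = 2463/2500 ≈ 0.985200
step 2 [2y] zero: DF = P = 1959/2000 ≈ 0.979500
step 3 [3y] zero: DF = P = 4837/5000 ≈ 0.967400
step 4 [4y] swap r/1=475/38846: DF=(1 − 475/38846·(0.985200+0.979500+0.967400))/(1+475/38846) = 381/400 ≈ 0.952500
step 5 [5y] bond c/1=9/400: DF=(4130819/4000000 − 9/400·(0.985200+0.979500+0.967400+0.952500))/(1+9/400) = 1849/2000 ≈ 0.924500
step 6 [6y] swap r/1=76/5205: DF=(1 − 76/5205·(0.985200+0.979500+0.967400+0.952500+0.924500))/(1+76/5205) = 2291/2500 ≈ 0.916400
step 7 [7y] swap r/1=1276/65979: DF=(1 − 1276/65979·(0.985200+0.979500+0.967400+0.952500+0.924500+0.916400))/(1+1276/65979) = 2181/2500 ≈ 0.872400
step 8 [8y] zero: DF = P = 4233/5000 ≈ 0.846600

1 1 2463/2500
2 2 1959/2000
3 3 4837/5000
4 4 381/400
5 5 1849/2000
6 6 2291/2500
7 7 2181/2500
8 8 4233/5000
s(6y) = (1/(2291/2500) − 1)/(6) = 209/13746 ≈ 1.5204%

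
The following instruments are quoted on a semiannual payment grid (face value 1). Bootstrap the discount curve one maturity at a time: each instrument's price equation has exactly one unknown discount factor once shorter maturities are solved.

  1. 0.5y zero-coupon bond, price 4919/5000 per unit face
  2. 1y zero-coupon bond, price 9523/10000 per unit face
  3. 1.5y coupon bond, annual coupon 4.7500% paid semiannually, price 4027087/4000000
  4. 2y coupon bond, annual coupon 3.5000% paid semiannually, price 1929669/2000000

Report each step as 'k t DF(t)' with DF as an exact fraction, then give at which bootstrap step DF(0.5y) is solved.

1 1/2 4919/5000
2 1 9523/10000
3 3/2 1877/2000
4 2 2247/2500
DF(0.5y) is solved at step 1

step 1 [0.5y] zero: DF = P = 4919/5000 ≈ 0.983800
step 2 [1y] zero: DF = P = 9523/10000 ≈ 0.952300
step 3 [1.5y] bond c/2=19/800: DF=(4027087/4000000 − 19/800·(0.983800+0.952300))/(1+19/800) = 1877/2000 ≈ 0.938500
step 4 [2y] bond c/2=7/400: DF=(1929669/2000000 − 7/400·(0.983800+0.952300+0.938500))/(1+7/400) = 2247/2500 ≈ 0.898800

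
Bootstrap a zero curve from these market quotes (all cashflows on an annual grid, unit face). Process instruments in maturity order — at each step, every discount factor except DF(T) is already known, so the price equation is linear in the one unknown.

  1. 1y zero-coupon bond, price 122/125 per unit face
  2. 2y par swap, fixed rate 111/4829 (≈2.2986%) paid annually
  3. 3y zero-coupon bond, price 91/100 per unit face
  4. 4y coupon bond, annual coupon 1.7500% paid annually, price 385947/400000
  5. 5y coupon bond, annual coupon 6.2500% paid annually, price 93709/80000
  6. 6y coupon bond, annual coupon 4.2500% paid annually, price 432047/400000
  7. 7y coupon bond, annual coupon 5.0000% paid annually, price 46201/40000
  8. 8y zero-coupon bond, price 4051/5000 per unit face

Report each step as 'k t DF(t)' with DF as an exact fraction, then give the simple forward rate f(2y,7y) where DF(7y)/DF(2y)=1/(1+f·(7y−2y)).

step 1 [1y] zero: DF = P = 122/125 ≈ 0.976000
step 2 [2y] swap r/1=111/4829: DF=(1 − 111/4829·(0.976000))/(1+111/4829) = 2389/2500 ≈ 0.955600
step 3 [3y] zero: DF = P = 91/100 ≈ 0.910000
step 4 [4y] bond c/1=7/400: DF=(385947/400000 − 7/400·(0.976000+0.955600+0.910000))/(1+7/400) = 4497/5000 ≈ 0.899400
step 5 [5y] bond c/1=1/16: DF=(93709/80000 − 1/16·(0.976000+0.955600+0.910000+0.899400))/(1+1/16) = 1103/1250 ≈ 0.882400
step 6 [6y] bond c/1=17/400: DF=(432047/400000 − 17/400·(0.976000+0.955600+0.910000+0.899400+0.882400))/(1+17/400) = 2119/2500 ≈ 0.847600
step 7 [7y] bond c/1=1/20: DF=(46201/40000 − 1/20·(0.976000+0.955600+0.910000+0.899400+0.882400+0.847600))/(1+1/20) = 1679/2000 ≈ 0.839500
step 8 [8y] zero: DF = P = 4051/5000 ≈ 0.810200

1 1 122/125
2 2 2389/2500
3 3 91/100
4 4 4497/5000
5 5 1103/1250
6 6 2119/2500
7 7 1679/2000
8 8 4051/5000
f(2y,7y) = ((2389/2500)/(1679/2000) − 1)/(5) = 1161/41975 ≈ 2.7659%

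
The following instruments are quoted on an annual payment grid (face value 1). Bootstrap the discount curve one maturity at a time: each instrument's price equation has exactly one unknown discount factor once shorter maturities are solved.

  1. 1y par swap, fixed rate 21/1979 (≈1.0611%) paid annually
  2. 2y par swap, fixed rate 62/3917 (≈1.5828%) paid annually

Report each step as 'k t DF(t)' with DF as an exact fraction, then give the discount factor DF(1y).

step 1 [1y] swap r/1=21/1979: DF=(1 − 21/1979·(0))/(1+21/1979) = 1979/2000 ≈ 0.989500
step 2 [2y] swap r/1=62/3917: DF=(1 − 62/3917·(0.989500))/(1+62/3917) = 969/1000 ≈ 0.969000

1 1 1979/2000
2 2 969/1000
DF(1y) = 1979/2000 ≈ 0.989500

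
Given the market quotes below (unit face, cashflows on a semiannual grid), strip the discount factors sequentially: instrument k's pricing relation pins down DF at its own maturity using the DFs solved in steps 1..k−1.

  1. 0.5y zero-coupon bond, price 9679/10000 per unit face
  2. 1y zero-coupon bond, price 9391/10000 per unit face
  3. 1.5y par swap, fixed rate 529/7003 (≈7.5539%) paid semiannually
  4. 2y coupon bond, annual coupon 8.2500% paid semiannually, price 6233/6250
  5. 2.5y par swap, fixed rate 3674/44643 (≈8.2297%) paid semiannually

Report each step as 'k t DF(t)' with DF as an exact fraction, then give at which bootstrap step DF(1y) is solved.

step 1 [0.5y] zero: DF = P = 9679/10000 ≈ 0.967900
step 2 [1y] zero: DF = P = 9391/10000 ≈ 0.939100
step 3 [1.5y] swap r/2=529/14006: DF=(1 − 529/14006·(0.967900+0.939100))/(1+529/14006) = 4471/5000 ≈ 0.894200
step 4 [2y] bond c/2=33/800: DF=(6233/6250 − 33/800·(0.967900+0.939100+0.894200))/(1+33/800) = 2117/2500 ≈ 0.846800
step 5 [2.5y] swap r/2=1837/44643: DF=(1 − 1837/44643·(0.967900+0.939100+0.894200+0.846800))/(1+1837/44643) = 8163/10000 ≈ 0.816300

1 1/2 9679/10000
2 1 9391/10000
3 3/2 4471/5000
4 2 2117/2500
5 5/2 8163/10000
DF(1y) is solved at step 2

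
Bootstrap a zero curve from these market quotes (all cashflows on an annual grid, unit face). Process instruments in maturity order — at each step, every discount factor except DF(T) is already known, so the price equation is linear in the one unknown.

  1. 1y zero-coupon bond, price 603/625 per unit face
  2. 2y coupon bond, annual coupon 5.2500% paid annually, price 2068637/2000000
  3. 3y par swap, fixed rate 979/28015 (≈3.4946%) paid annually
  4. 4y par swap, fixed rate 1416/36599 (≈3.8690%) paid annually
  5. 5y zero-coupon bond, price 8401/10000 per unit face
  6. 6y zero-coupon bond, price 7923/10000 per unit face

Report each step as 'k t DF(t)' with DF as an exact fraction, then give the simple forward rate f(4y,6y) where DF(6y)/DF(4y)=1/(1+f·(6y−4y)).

step 1 [1y] zero: DF = P = 603/625 ≈ 0.964800
step 2 [2y] bond c/1=21/400: DF=(2068637/2000000 − 21/400·(0.964800))/(1+21/400) = 4673/5000 ≈ 0.934600
step 3 [3y] swap r/1=979/28015: DF=(1 − 979/28015·(0.964800+0.934600))/(1+979/28015) = 9021/10000 ≈ 0.902100
step 4 [4y] swap r/1=1416/36599: DF=(1 − 1416/36599·(0.964800+0.934600+0.902100))/(1+1416/36599) = 1073/1250 ≈ 0.858400
step 5 [5y] zero: DF = P = 8401/10000 ≈ 0.840100
step 6 [6y] zero: DF = P = 7923/10000 ≈ 0.792300

1 1 603/625
2 2 4673/5000
3 3 9021/10000
4 4 1073/1250
5 5 8401/10000
6 6 7923/10000
f(4y,6y) = ((1073/1250)/(7923/10000) − 1)/(2) = 661/15846 ≈ 4.1714%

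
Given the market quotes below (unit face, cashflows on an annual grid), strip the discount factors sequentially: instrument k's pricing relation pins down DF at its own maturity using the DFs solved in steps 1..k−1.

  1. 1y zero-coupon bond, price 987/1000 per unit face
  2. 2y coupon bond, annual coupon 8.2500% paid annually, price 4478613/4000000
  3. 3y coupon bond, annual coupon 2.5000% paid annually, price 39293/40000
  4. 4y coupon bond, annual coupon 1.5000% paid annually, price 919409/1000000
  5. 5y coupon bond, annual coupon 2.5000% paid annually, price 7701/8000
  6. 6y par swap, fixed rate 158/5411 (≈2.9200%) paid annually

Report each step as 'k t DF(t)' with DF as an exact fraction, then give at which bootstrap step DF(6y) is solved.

step 1 [1y] zero: DF = P = 987/1000 ≈ 0.987000
step 2 [2y] bond c/1=33/400: DF=(4478613/4000000 − 33/400·(0.987000))/(1+33/400) = 9591/10000 ≈ 0.959100
step 3 [3y] bond c/1=1/40: DF=(39293/40000 − 1/40·(0.987000+0.959100))/(1+1/40) = 9109/10000 ≈ 0.910900
step 4 [4y] bond c/1=3/200: DF=(919409/1000000 − 3/200·(0.987000+0.959100+0.910900))/(1+3/200) = 2159/2500 ≈ 0.863600
step 5 [5y] bond c/1=1/40: DF=(7701/8000 − 1/40·(0.987000+0.959100+0.910900+0.863600))/(1+1/40) = 2121/2500 ≈ 0.848400
step 6 [6y] swap r/1=158/5411: DF=(1 − 158/5411·(0.987000+0.959100+0.910900+0.863600+0.848400))/(1+158/5411) = 421/500 ≈ 0.842000

1 1 987/1000
2 2 9591/10000
3 3 9109/10000
4 4 2159/2500
5 5 2121/2500
6 6 421/500
DF(6y) is solved at step 6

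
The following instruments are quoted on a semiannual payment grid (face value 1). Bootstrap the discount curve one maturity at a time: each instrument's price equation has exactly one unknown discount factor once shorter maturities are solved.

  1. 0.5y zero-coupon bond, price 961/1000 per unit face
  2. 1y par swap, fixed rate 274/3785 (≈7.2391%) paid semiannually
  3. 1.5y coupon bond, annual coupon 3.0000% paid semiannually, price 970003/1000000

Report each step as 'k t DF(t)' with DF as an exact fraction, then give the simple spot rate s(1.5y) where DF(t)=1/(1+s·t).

step 1 [0.5y] zero: DF = P = 961/1000 ≈ 0.961000
step 2 [1y] swap r/2=137/3785: DF=(1 − 137/3785·(0.961000))/(1+137/3785) = 1863/2000 ≈ 0.931500
step 3 [1.5y] bond c/2=3/200: DF=(970003/1000000 − 3/200·(0.961000+0.931500))/(1+3/200) = 9277/10000 ≈ 0.927700

1 1/2 961/1000
2 1 1863/2000
3 3/2 9277/10000
s(1.5y) = (1/(9277/10000) − 1)/(3/2) = 482/9277 ≈ 5.1956%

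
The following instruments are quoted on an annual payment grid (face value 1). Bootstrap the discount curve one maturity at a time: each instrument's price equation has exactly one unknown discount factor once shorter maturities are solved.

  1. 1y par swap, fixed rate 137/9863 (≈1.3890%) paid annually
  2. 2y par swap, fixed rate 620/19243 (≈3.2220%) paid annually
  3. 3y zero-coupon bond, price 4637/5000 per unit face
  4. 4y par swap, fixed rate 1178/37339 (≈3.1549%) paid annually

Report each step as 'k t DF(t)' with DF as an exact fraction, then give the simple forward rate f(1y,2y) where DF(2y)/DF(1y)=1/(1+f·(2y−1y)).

1 1 9863/10000
2 2 469/500
3 3 4637/5000
4 4 4411/5000
f(1y,2y) = ((9863/10000)/(469/500) − 1)/(1) = 69/1340 ≈ 5.1493%

step 1 [1y] swap r/1=137/9863: DF=(1 − 137/9863·(0))/(1+137/9863) = 9863/10000 ≈ 0.986300
step 2 [2y] swap r/1=620/19243: DF=(1 − 620/19243·(0.986300))/(1+620/19243) = 469/500 ≈ 0.938000
step 3 [3y] zero: DF = P = 4637/5000 ≈ 0.927400
step 4 [4y] swap r/1=1178/37339: DF=(1 − 1178/37339·(0.986300+0.938000+0.927400))/(1+1178/37339) = 4411/5000 ≈ 0.882200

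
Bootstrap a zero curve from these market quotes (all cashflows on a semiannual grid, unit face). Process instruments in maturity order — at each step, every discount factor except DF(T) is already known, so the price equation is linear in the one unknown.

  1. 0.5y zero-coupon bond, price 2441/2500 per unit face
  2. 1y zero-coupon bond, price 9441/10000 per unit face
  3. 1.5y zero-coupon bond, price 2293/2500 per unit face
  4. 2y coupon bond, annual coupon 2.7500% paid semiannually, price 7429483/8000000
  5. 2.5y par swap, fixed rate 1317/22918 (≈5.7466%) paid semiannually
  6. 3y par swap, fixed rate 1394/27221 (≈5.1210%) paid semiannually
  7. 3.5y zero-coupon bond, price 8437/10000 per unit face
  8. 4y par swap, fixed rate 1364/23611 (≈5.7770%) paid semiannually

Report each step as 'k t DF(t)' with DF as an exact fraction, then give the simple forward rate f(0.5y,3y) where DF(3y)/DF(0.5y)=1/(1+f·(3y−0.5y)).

step 1 [0.5y] zero: DF = P = 2441/2500 ≈ 0.976400
step 2 [1y] zero: DF = P = 9441/10000 ≈ 0.944100
step 3 [1.5y] zero: DF = P = 2293/2500 ≈ 0.917200
step 4 [2y] bond c/2=11/800: DF=(7429483/8000000 − 11/800·(0.976400+0.944100+0.917200))/(1+11/800) = 1097/1250 ≈ 0.877600
step 5 [2.5y] swap r/2=1317/45836: DF=(1 − 1317/45836·(0.976400+0.944100+0.917200+0.877600))/(1+1317/45836) = 8683/10000 ≈ 0.868300
step 6 [3y] swap r/2=697/27221: DF=(1 − 697/27221·(0.976400+0.944100+0.917200+0.877600+0.868300))/(1+697/27221) = 4303/5000 ≈ 0.860600
step 7 [3.5y] zero: DF = P = 8437/10000 ≈ 0.843700
step 8 [4y] swap r/2=682/23611: DF=(1 − 682/23611·(0.976400+0.944100+0.917200+0.877600+0.868300+0.860600+0.843700))/(1+682/23611) = 3977/5000 ≈ 0.795400

1 1/2 2441/2500
2 1 9441/10000
3 3/2 2293/2500
4 2 1097/1250
5 5/2 8683/10000
6 3 4303/5000
7 7/2 8437/10000
8 4 3977/5000
f(0.5y,3y) = ((2441/2500)/(4303/5000) − 1)/(5/2) = 1158/21515 ≈ 5.3823%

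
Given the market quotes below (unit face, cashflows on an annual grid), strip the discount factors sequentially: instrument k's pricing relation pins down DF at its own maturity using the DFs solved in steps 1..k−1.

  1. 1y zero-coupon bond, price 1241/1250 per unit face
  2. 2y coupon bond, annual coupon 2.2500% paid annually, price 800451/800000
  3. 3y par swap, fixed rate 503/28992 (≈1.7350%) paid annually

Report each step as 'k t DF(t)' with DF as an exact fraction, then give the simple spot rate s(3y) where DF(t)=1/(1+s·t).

step 1 [1y] zero: DF = P = 1241/1250 ≈ 0.992800
step 2 [2y] bond c/1=9/400: DF=(800451/800000 − 9/400·(0.992800))/(1+9/400) = 9567/10000 ≈ 0.956700
step 3 [3y] swap r/1=503/28992: DF=(1 − 503/28992·(0.992800+0.956700))/(1+503/28992) = 9497/10000 ≈ 0.949700

1 1 1241/1250
2 2 9567/10000
3 3 9497/10000
s(3y) = (1/(9497/10000) − 1)/(3) = 503/28491 ≈ 1.7655%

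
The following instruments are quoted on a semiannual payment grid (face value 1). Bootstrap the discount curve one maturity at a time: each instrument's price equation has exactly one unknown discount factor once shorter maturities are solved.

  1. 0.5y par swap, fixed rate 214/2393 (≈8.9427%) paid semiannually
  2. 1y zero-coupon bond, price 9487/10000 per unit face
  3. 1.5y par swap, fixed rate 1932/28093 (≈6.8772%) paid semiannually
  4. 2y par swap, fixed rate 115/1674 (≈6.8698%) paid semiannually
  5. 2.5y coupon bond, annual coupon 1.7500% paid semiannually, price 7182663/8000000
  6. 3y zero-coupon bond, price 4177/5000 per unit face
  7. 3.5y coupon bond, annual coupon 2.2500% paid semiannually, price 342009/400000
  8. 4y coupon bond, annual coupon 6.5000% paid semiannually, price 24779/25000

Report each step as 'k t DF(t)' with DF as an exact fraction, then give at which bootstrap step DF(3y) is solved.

1 1/2 2393/2500
2 1 9487/10000
3 3/2 4517/5000
4 2 1747/2000
5 5/2 8581/10000
6 3 4177/5000
7 7/2 7857/10000
8 4 383/500
DF(3y) is solved at step 6

step 1 [0.5y] swap r/2=107/2393: DF=(1 − 107/2393·(0))/(1+107/2393) = 2393/2500 ≈ 0.957200
step 2 [1y] zero: DF = P = 9487/10000 ≈ 0.948700
step 3 [1.5y] swap r/2=966/28093: DF=(1 − 966/28093·(0.957200+0.948700))/(1+966/28093) = 4517/5000 ≈ 0.903400
step 4 [2y] swap r/2=115/3348: DF=(1 − 115/3348·(0.957200+0.948700+0.903400))/(1+115/3348) = 1747/2000 ≈ 0.873500
step 5 [2.5y] bond c/2=7/800: DF=(7182663/8000000 − 7/800·(0.957200+0.948700+0.903400+0.873500))/(1+7/800) = 8581/10000 ≈ 0.858100
step 6 [3y] zero: DF = P = 4177/5000 ≈ 0.835400
step 7 [3.5y] bond c/2=9/800: DF=(342009/400000 − 9/800·(0.957200+0.948700+0.903400+0.873500+0.858100+0.835400))/(1+9/800) = 7857/10000 ≈ 0.785700
step 8 [4y] bond c/2=13/400: DF=(24779/25000 − 13/400·(0.957200+0.948700+0.903400+0.873500+0.858100+0.835400+0.785700))/(1+13/400) = 383/500 ≈ 0.766000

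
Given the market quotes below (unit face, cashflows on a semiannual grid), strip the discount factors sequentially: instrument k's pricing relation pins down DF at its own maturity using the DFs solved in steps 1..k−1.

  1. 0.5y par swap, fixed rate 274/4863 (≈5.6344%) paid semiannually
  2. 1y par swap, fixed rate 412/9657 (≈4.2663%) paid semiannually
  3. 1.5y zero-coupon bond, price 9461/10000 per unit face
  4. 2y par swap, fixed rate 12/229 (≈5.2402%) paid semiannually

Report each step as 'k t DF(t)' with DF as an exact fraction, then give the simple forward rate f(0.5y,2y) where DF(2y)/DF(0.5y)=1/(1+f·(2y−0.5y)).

1 1/2 4863/5000
2 1 2397/2500
3 3/2 9461/10000
4 2 901/1000
f(0.5y,2y) = ((4863/5000)/(901/1000) − 1)/(3/2) = 716/13515 ≈ 5.2978%

step 1 [0.5y] swap r/2=137/4863: DF=(1 − 137/4863·(0))/(1+137/4863) = 4863/5000 ≈ 0.972600
step 2 [1y] swap r/2=206/9657: DF=(1 − 206/9657·(0.972600))/(1+206/9657) = 2397/2500 ≈ 0.958800
step 3 [1.5y] zero: DF = P = 9461/10000 ≈ 0.946100
step 4 [2y] swap r/2=6/229: DF=(1 − 6/229·(0.972600+0.958800+0.946100))/(1+6/229) = 901/1000 ≈ 0.901000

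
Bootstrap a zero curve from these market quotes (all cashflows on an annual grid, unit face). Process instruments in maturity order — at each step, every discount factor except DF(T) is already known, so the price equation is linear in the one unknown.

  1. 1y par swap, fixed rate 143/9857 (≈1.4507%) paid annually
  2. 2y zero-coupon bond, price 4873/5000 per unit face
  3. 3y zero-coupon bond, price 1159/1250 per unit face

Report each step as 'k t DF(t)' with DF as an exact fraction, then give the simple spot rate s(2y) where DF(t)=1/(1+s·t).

step 1 [1y] swap r/1=143/9857: DF=(1 − 143/9857·(0))/(1+143/9857) = 9857/10000 ≈ 0.985700
step 2 [2y] zero: DF = P = 4873/5000 ≈ 0.974600
step 3 [3y] zero: DF = P = 1159/1250 ≈ 0.927200

1 1 9857/10000
2 2 4873/5000
3 3 1159/1250
s(2y) = (1/(4873/5000) − 1)/(2) = 127/9746 ≈ 1.3031%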